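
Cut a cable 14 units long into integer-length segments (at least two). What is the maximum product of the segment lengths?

162

Fill m[k] for k=2..14: at each k try every first piece i and multiply by the better of (k−i) uncut or m[k−i].
m[2] = 1×max(1,0) = 1×1 = 1
m[3] = 1×max(2,1) = 1×2 = 2
m[4] = 2×max(2,1) = 2×2 = 4
m[5] = 2×max(3,2) = 2×3 = 6
m[6] = 3×max(3,2) = 3×3 = 9
m[7] = 2×max(5,6) = 2×6 = 12
m[8] = 2×max(6,9) = 2×9 = 18
m[9] = 3×max(6,9) = 3×9 = 27
m[10] = 2×max(8,18) = 2×18 = 36
m[11] = 2×max(9,27) = 2×27 = 54
m[12] = 3×max(9,27) = 3×27 = 81
m[13] = 2×max(11,54) = 2×54 = 108
m[14] = 2×max(12,81) = 2×81 = 162
One optimal split: 3 + 3 + 3 + 3 + 2; product 3×3×3×3×2 = 162.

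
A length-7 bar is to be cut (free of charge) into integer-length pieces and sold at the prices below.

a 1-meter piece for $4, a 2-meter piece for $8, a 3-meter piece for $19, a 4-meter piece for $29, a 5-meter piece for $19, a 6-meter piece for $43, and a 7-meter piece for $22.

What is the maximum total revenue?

48

Consider every possible first cut. v[k] is the best of p[i]+v[k−i] over all sellable i≤k.
v[1] = 4
v[2] = max(4+4, 8+0) = 8
v[3] = max(4+8, 8+4, 19+0) = 19
v[4] = max(4+19, 8+8, 19+4, 29+0) = 29
v[5] = max(4+29, 8+19, 19+8, 29+4, 19+0) = 33
v[6] = max(4+33, 8+29, 19+19, 29+8, 19+4, 43+0) = 43
v[7] = max(4+43, 8+33, 19+29, …, 43+4, 22+0) = 48
One optimal cutting: 4 + 3 → $29 + $19 = $48.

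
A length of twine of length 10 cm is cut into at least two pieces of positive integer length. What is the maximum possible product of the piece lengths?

Define m[k] = max over 1≤i<k of i · max(k−i, m[k−i]); the inner max lets the remainder stay uncut if that's better.
m[2] = 1*max(1,0) = 1*1 = 1
m[3] = max(1*2, 2*1) = 2
m[4] = max(1*3, 2*2, 3*1) = 4
m[5] = max(1*4, 2*3, 3*2, 4*1) = 6
m[6] = max(1*6, 2*4, 3*3, 4*2, 5*1) = 9
m[7] = max(1*9, 2*6, 3*4, 4*3, 5*2, 6*1) = 12
m[8] = max(1*12, 2*9, 3*6, …, 6*2, 7*1) = 18
m[9] = max(1*18, 2*12, 3*9, …, 7*2, 8*1) = 27
m[10] = max(1*27, 2*18, 3*12, …, 8*2, 9*1) = 36
One optimal split: 3 + 3 + 2 + 2; product 3*3*2*2 = 36.

36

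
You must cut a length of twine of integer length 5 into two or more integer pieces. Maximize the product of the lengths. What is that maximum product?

6

Fill g[k] for k=2..5: at each k try every first piece i and multiply by the better of (k−i) uncut or g[k−i].
g[2] = 1*max(1,0) = 1*1 = 1
g[3] = 1*max(2,1) = 1*2 = 2
g[4] = 2*max(2,1) = 2*2 = 4
g[5] = 2*max(3,2) = 2*3 = 6
One optimal split: 3 + 2; product 3*2 = 6.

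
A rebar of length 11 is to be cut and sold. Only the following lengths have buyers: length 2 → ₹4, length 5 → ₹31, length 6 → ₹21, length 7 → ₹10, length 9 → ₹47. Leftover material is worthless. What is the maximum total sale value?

62

Let f[k] be the best obtainable value from length k. For each k, try every first piece i and keep the best of price[i] + f[k−i].
f[1] = 0
f[2] = 4
f[3] = 4
f[4] = 8  (first piece 2, then f[2]=4)
f[5] = max(4+4, 31+0) = 31
f[6] = max(4+8, 31+0, 21+0) = 31
f[7] = max(4+31, 31+4, 21+0, 10+0) = 35
f[8] = max(4+31, 31+4, 21+4, 10+0) = 35
f[9] = max(4+35, 31+8, 21+4, 10+4, 47+0) = 47
f[10] = max(4+35, 31+31, 21+8, 10+4, 47+0) = 62
f[11] = max(4+47, 31+31, 21+31, 10+8, 47+4) = 62
One optimal cutting: pieces 5 + 5 with 1 meter of scrap → ₹62.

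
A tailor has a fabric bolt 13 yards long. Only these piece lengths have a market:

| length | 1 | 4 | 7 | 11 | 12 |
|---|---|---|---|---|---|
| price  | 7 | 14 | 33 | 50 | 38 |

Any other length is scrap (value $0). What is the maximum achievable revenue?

91

Build f[k] bottom-up: f[k] = max over allowed piece i of (p[i] + f[k−i]).
f[1] = 7
f[2] = 14  (first piece 1, then f[1]=7)
f[3] = 21  (first piece 1, then f[2]=14)
f[4] = 28  (first piece 1, then f[3]=21)
f[5] = 35  (first piece 1, then f[4]=28)
f[6] = 42  (first piece 1, then f[5]=35)
f[7] = 49  (first piece 1, then f[6]=42)
f[8] = 56  (first piece 1, then f[7]=49)
f[9] = 63  (first piece 1, then f[8]=56)
f[10] = 70  (first piece 1, then f[9]=63)
f[11] = 77  (first piece 1, then f[10]=70)
f[12] = 84  (first piece 1, then f[11]=77)
f[13] = 91  (first piece 1, then f[12]=84)
One optimal cutting: 1 + 1 + 1 + 1 + 1 + 1 + 1 + 1 + 1 + 1 + 1 + 1 + 1 → $91.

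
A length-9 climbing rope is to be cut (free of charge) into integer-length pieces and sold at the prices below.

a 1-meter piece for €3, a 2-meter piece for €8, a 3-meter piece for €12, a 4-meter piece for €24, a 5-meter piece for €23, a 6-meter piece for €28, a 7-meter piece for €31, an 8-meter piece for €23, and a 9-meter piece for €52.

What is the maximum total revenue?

52

Let v[k] be the best obtainable value from length k. For each k, try every first piece i and keep the best of price[i] + v[k−i].
v[1] = 3
v[2] = 8
v[3] = 12
v[4] = 24
v[5] = 27  (first piece 1, then v[4]=24)
v[6] = 32  (first piece 2, then v[4]=24)
v[7] = 36  (first piece 3, then v[4]=24)
v[8] = 48  (first piece 4, then v[4]=24)
v[9] = 52
Best is to sell the whole 9-meter piece uncut for €52.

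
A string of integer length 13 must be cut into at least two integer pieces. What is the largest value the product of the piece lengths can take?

108

Define m[k] = max over 1≤i<k of i · max(k−i, m[k−i]); the inner max lets the remainder stay uncut if that's better.
m[2] = 1·max(1,0) = 1·1 = 1
m[3] = max(1·2, 2·1) = 2
m[4] = max(1·3, 2·2, 3·1) = 4
m[5] = max(1·4, 2·3, 3·2, 4·1) = 6
m[6] = max(1·6, 2·4, 3·3, 4·2, 5·1) = 9
m[7] = max(1·9, 2·6, 3·4, 4·3, 5·2, 6·1) = 12
m[8] = max(1·12, 2·9, 3·6, …, 6·2, 7·1) = 18
m[9] = max(1·18, 2·12, 3·9, …, 7·2, 8·1) = 27
m[10] = max(1·27, 2·18, 3·12, …, 8·2, 9·1) = 36
m[11] = max(1·36, 2·27, 3·18, …, 9·2, 10·1) = 54
m[12] = max(1·54, 2·36, 3·27, …, 10·2, 11·1) = 81
m[13] = max(1·81, 2·54, 3·36, …, 11·2, 12·1) = 108
One optimal split: 3 + 3 + 3 + 2 + 2; product 3·3·3·2·2 = 108.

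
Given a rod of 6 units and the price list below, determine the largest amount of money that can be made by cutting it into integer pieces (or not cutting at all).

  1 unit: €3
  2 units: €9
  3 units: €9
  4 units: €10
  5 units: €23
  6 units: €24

27

Consider every possible first cut. v[k] is the best of p[i]+v[k−i] over all sellable i≤k.
v[1] = 3
v[2] = 9
v[3] = 12  (first piece 1, then v[2]=9)
v[4] = 18  (first piece 2, then v[2]=9)
v[5] = 23
v[6] = 27  (first piece 2, then v[4]=18)
One optimal cutting: 2 + 2 + 2 → €9 + €9 + €9 = €27.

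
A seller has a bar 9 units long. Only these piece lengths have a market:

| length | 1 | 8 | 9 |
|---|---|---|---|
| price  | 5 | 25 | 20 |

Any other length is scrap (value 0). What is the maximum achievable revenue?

Let f[k] be the best obtainable value from length k. For each k, try every first piece i and keep the best of price[i] + f[k−i].
f[1] = 5
f[2] = 10  (first piece 1, then f[1]=5)
f[3] = 15  (first piece 1, then f[2]=10)
f[4] = 20  (first piece 1, then f[3]=15)
f[5] = 25  (first piece 1, then f[4]=20)
f[6] = 30  (first piece 1, then f[5]=25)
f[7] = 35  (first piece 1, then f[6]=30)
f[8] = 40  (first piece 1, then f[7]=35)
f[9] = 45  (first piece 1, then f[8]=40)
One optimal cutting: 1 + 1 + 1 + 1 + 1 + 1 + 1 + 1 + 1 → 45.

45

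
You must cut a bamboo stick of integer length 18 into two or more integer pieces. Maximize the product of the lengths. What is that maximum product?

729

Define f[k] = max over 1≤i<k of i · max(k−i, f[k−i]); the inner max lets the remainder stay uncut if that's better.
f[2] = 1*max(1,0) = 1*1 = 1
f[3] = 1*max(2,1) = 1*2 = 2
f[4] = 2*max(2,1) = 2*2 = 4
f[5] = 2*max(3,2) = 2*3 = 6
f[6] = 3*max(3,2) = 3*3 = 9
f[7] = 2*max(5,6) = 2*6 = 12
f[8] = 2*max(6,9) = 2*9 = 18
f[9] = 3*max(6,9) = 3*9 = 27
f[10] = 2*max(8,18) = 2*18 = 36
f[11] = 2*max(9,27) = 2*27 = 54
f[12] = 3*max(9,27) = 3*27 = 81
f[13] = 2*max(11,54) = 2*54 = 108
f[14] = 2*max(12,81) = 2*81 = 162
f[15] = 3*max(12,81) = 3*81 = 243
f[16] = 2*max(14,162) = 2*162 = 324
f[17] = 2*max(15,243) = 2*243 = 486
f[18] = 3*max(15,243) = 3*243 = 729
One optimal split: 3 + 3 + 3 + 3 + 3 + 3; product 3*3*3*3*3*3 = 729.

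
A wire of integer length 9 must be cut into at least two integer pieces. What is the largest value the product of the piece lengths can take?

27

Define f[k] = max over 1≤i<k of i · max(k−i, f[k−i]); the inner max lets the remainder stay uncut if that's better.
f[2] = 1*max(1,0) = 1*1 = 1
f[3] = max(1*2, 2*1) = 2
f[4] = max(1*3, 2*2, 3*1) = 4
f[5] = max(1*4, 2*3, 3*2, 4*1) = 6
f[6] = max(1*6, 2*4, 3*3, 4*2, 5*1) = 9
f[7] = max(1*9, 2*6, 3*4, 4*3, 5*2, 6*1) = 12
f[8] = max(1*12, 2*9, 3*6, …, 6*2, 7*1) = 18
f[9] = max(1*18, 2*12, 3*9, …, 7*2, 8*1) = 27
One optimal split: 3 + 3 + 3; product 3*3*3 = 27.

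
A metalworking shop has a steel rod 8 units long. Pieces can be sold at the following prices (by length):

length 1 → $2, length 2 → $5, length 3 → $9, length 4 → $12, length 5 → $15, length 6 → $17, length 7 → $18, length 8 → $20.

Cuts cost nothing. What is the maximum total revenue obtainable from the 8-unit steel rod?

Consider every possible first cut. R[k] is the best of p[i]+R[k−i] over all sellable i≤k.
R[1] = 2
R[2] = max(2+2, 5+0) = 5
R[3] = max(2+5, 5+2, 9+0) = 9
R[4] = max(2+9, 5+5, 9+2, 12+0) = 12
R[5] = max(2+12, 5+9, 9+5, 12+2, 15+0) = 15
R[6] = max(2+15, 5+12, 9+9, 12+5, 15+2, 17+0) = 18
R[7] = max(2+18, 5+15, 9+12, …, 17+2, 18+0) = 21
R[8] = max(2+21, 5+18, 9+15, …, 18+2, 20+0) = 24
One optimal cutting: 5 + 3 → $15 + $9 = $24.

24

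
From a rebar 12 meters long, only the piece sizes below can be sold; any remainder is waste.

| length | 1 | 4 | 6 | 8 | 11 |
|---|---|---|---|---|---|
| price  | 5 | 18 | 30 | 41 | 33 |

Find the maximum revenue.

61

Consider every possible first cut. r[k] is the best of p[i]+r[k−i] over all sellable i≤k.
r[1] = 5
r[2] = 10  (first piece 1, then r[1]=5)
r[3] = 15  (first piece 1, then r[2]=10)
r[4] = max(5+15, 18+0) = 20
r[5] = max(5+20, 18+5) = 25
r[6] = max(5+25, 18+10, 30+0) = 30
r[7] = max(5+30, 18+15, 30+5) = 35
r[8] = max(5+35, 18+20, 30+10, 41+0) = 41
r[9] = max(5+41, 18+25, 30+15, 41+5) = 46
r[10] = max(5+46, 18+30, 30+20, 41+10) = 51
r[11] = max(5+51, 18+35, 30+25, 41+15, 33+0) = 56
r[12] = max(5+56, 18+41, 30+30, 41+20, 33+5) = 61
One optimal cutting: 8 + 1 + 1 + 1 + 1 → ₹61.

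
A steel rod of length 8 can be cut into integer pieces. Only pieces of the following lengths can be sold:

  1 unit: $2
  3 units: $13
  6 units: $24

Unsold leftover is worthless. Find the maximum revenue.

30

Build r[k] bottom-up: r[k] = max over allowed piece i of (p[i] + r[k−i]).
r[1] = 2
r[2] = 4  (first piece 1, then r[1]=2)
r[3] = 13
r[4] = 15  (first piece 1, then r[3]=13)
r[5] = 17  (first piece 1, then r[4]=15)
r[6] = 26  (first piece 3, then r[3]=13)
r[7] = 28  (first piece 1, then r[6]=26)
r[8] = 30  (first piece 1, then r[7]=28)
One optimal cutting: 3 + 3 + 1 + 1 → $30.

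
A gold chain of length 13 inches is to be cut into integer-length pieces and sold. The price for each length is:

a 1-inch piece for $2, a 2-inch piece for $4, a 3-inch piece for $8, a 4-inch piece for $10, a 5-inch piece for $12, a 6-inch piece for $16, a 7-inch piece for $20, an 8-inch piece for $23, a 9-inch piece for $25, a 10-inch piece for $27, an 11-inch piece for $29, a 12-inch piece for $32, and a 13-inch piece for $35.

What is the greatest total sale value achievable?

36

Consider every possible first cut. r[k] is the best of p[i]+r[k−i] over all sellable i≤k.
r[1] = 2
r[2] = 4  (first piece 1, then r[1]=2)
r[3] = 8
r[4] = 10  (first piece 1, then r[3]=8)
r[5] = 12  (first piece 1, then r[4]=10)
r[6] = 16  (first piece 3, then r[3]=8)
r[7] = 20
r[8] = 23
r[9] = 25  (first piece 1, then r[8]=23)
r[10] = 28  (first piece 3, then r[7]=20)
r[11] = 31  (first piece 3, then r[8]=23)
r[12] = 33  (first piece 1, then r[11]=31)
r[13] = 36  (first piece 3, then r[10]=28)
One optimal cutting: 7 + 3 + 3 → $20 + $8 + $8 = $36.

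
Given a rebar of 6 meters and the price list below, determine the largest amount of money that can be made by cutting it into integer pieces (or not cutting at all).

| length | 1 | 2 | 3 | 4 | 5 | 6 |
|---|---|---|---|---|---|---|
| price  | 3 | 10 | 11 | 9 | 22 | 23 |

Let R[k] be the best obtainable value from length k. For each k, try every first piece i and keep the best of price[i] + R[k−i].
R[1] = 3
R[2] = max(3+3, 10+0) = 10
R[3] = max(3+10, 10+3, 11+0) = 13
R[4] = max(3+13, 10+10, 11+3, 9+0) = 20
R[5] = max(3+20, 10+13, 11+10, 9+3, 22+0) = 23
R[6] = max(3+23, 10+20, 11+13, 9+10, 22+3, 23+0) = 30
One optimal cutting: 2 + 2 + 2 → ₹10 + ₹10 + ₹10 = ₹30.

30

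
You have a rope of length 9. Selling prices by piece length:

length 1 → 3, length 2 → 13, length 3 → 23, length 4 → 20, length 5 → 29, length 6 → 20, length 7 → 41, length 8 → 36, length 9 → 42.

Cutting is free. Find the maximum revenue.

69

Build v[k] bottom-up: v[k] = max over allowed piece i of (p[i] + v[k−i]).
v[1] = 3
v[2] = 13
v[3] = 23
v[4] = 26  (first piece 1, then v[3]=23)
v[5] = 36  (first piece 2, then v[3]=23)
v[6] = 46  (first piece 3, then v[3]=23)
v[7] = 49  (first piece 1, then v[6]=46)
v[8] = 59  (first piece 2, then v[6]=46)
v[9] = 69  (first piece 3, then v[6]=46)
One optimal cutting: 3 + 3 + 3 → 23 + 23 + 23 = 69.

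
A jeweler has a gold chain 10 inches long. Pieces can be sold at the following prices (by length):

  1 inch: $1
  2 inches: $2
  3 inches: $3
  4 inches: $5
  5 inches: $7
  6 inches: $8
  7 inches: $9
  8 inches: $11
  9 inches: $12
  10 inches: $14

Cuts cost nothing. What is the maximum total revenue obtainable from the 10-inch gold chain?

14

Consider every possible first cut. R[k] is the best of p[i]+R[k−i] over all sellable i≤k.
R[1] = 1
R[2] = max(1+1, 2+0) = 2
R[3] = max(1+2, 2+1, 3+0) = 3
R[4] = max(1+3, 2+2, 3+1, 5+0) = 5
R[5] = max(1+5, 2+3, 3+2, 5+1, 7+0) = 7
R[6] = max(1+7, 2+5, 3+3, 5+2, 7+1, 8+0) = 8
R[7] = max(1+8, 2+7, 3+5, …, 8+1, 9+0) = 9
R[8] = max(1+9, 2+8, 3+7, …, 9+1, 11+0) = 11
R[9] = max(1+11, 2+9, 3+8, …, 11+1, 12+0) = 12
R[10] = max(1+12, 2+11, 3+9, …, 12+1, 14+0) = 14
One optimal cutting: 5 + 5 → $7 + $7 = $14.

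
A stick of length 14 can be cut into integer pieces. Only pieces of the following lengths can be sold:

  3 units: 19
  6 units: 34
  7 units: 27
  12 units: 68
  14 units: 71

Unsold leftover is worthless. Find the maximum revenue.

Build r[k] bottom-up: r[k] = max over allowed piece i of (p[i] + r[k−i]).
r[1] = 0
r[2] = 0
r[3] = 19
r[4] = 19
r[5] = 19
r[6] = max(19+19, 34+0) = 38
r[7] = max(19+19, 34+0, 27+0) = 38
r[8] = max(19+19, 34+0, 27+0) = 38
r[9] = max(19+38, 34+19, 27+0) = 57
r[10] = max(19+38, 34+19, 27+19) = 57
r[11] = max(19+38, 34+19, 27+19) = 57
r[12] = max(19+57, 34+38, 27+19, 68+0) = 76
r[13] = max(19+57, 34+38, 27+38, 68+0) = 76
r[14] = max(19+57, 34+38, 27+38, 68+0, 71+0) = 76
One optimal cutting: pieces 3 + 3 + 3 + 3 with 2 units of scrap → 76.

76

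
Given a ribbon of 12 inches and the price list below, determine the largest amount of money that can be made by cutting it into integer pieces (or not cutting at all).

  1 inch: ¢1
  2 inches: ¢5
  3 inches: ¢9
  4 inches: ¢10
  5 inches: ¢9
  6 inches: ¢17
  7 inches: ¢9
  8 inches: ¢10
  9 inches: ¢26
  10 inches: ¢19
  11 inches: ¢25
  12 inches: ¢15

36

Consider every possible first cut. best[k] is the best of p[i]+best[k−i] over all sellable i≤k.
best[1] = 1
best[2] = 5
best[3] = 9
best[4] = 10  (first piece 1, then best[3]=9)
best[5] = 14  (first piece 2, then best[3]=9)
best[6] = 18  (first piece 3, then best[3]=9)
best[7] = 19  (first piece 1, then best[6]=18)
best[8] = 23  (first piece 2, then best[6]=18)
best[9] = 27  (first piece 3, then best[6]=18)
best[10] = 28  (first piece 1, then best[9]=27)
best[11] = 32  (first piece 2, then best[9]=27)
best[12] = 36  (first piece 3, then best[9]=27)
One optimal cutting: 3 + 3 + 3 + 3 → ¢9 + ¢9 + ¢9 + ¢9 = ¢36.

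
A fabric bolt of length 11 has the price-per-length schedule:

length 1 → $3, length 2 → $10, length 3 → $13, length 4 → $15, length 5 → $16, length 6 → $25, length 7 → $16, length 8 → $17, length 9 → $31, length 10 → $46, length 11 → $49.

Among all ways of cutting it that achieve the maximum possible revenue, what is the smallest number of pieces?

Let r[k] be the best obtainable value from length k. For each k, try every first piece i and keep the best of price[i] + r[k−i].
r[1] = 3
r[2] = max(3+3, 10+0) = 10
r[3] = max(3+10, 10+3, 13+0) = 13
r[4] = max(3+13, 10+10, 13+3, 15+0) = 20
r[5] = max(3+20, 10+13, 13+10, 15+3, 16+0) = 23
r[6] = max(3+23, 10+20, 13+13, 15+10, 16+3, 25+0) = 30
r[7] = max(3+30, 10+23, 13+20, …, 25+3, 16+0) = 33
r[8] = max(3+33, 10+30, 13+23, …, 16+3, 17+0) = 40
r[9] = max(3+40, 10+33, 13+30, …, 17+3, 31+0) = 43
r[10] = max(3+43, 10+40, 13+33, …, 31+3, 46+0) = 50
r[11] = max(3+50, 10+43, 13+40, …, 46+3, 49+0) = 53
Maximum revenue is $53.
Now minimize piece count subject to staying optimal: for each k, pieces[k] = 1 + min over i with p[i]+r[k−i]=r[k] of pieces[k−i].
pieces[8] = 4
pieces[9] = 4
pieces[10] = 5
pieces[11] = 5

5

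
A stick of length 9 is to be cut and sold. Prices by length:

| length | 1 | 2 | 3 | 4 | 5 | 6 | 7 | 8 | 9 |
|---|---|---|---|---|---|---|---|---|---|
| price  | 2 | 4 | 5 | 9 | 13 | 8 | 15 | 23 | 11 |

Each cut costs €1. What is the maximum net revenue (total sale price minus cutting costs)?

Let r[k] be the best obtainable value from length k. For each k, try every first piece i and keep the best of price[i] + r[k−i] minus the 1 cut fee when i<k.
r[1] = 2
r[2] = 4
r[3] = 5  (first piece 1, then r[2]=4)
r[4] = 9
r[5] = 13
r[6] = 14  (first piece 1, then r[5]=13)
r[7] = 16  (first piece 2, then r[5]=13)
r[8] = 23
r[9] = 24  (first piece 1, then r[8]=23)
One optimal plan: pieces 8 + 1 (1 cut) → €25 − €1 = €24.

24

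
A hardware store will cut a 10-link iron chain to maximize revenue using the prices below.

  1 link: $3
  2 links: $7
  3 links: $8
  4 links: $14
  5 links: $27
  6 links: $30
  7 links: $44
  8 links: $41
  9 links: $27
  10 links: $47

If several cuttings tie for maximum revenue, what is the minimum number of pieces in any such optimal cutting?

2

Let r[k] be the best obtainable value from length k. For each k, try every first piece i and keep the best of price[i] + r[k−i].
r[1] = 3
r[2] = 7
r[3] = 10  (first piece 1, then r[2]=7)
r[4] = 14  (first piece 2, then r[2]=7)
r[5] = 27
r[6] = 30  (first piece 1, then r[5]=27)
r[7] = 44
r[8] = 47  (first piece 1, then r[7]=44)
r[9] = 51  (first piece 2, then r[7]=44)
r[10] = 54  (first piece 1, then r[9]=51)
Maximum revenue is $54.
Now minimize piece count subject to staying optimal: for each k, pieces[k] = 1 + min over i with p[i]+r[k−i]=r[k] of pieces[k−i].
pieces[7] = 1
pieces[8] = 2
pieces[9] = 2
pieces[10] = 2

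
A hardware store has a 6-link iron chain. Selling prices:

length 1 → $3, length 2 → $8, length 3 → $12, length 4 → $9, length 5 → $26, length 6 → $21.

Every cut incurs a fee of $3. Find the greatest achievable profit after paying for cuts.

Build v[k] bottom-up: v[k] = max over allowed piece i of (p[i] + v[k−i]) − 3 per cut.
v[1] = 3
v[2] = max(3+3-3, 8+0) = 8
v[3] = max(3+8-3, 8+3-3, 12+0) = 12
v[4] = max(3+12-3, 8+8-3, 12+3-3, 9+0) = 13
v[5] = max(3+13-3, 8+12-3, 12+8-3, 9+3-3, 26+0) = 26
v[6] = max(3+26-3, 8+13-3, 12+12-3, 9+8-3, 26+3-3, 21+0) = 26
One optimal plan: pieces 5 + 1 (1 cut) → $29 − $3 = $26.

26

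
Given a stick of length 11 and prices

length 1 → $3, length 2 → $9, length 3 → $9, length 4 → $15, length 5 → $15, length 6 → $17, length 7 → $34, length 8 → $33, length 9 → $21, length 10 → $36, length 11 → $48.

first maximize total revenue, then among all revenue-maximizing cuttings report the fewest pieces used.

3

Consider every possible first cut. r[k] is the best of p[i]+r[k−i] over all sellable i≤k.
r[1] = 3
r[2] = max(3+3, 9+0) = 9
r[3] = max(3+9, 9+3, 9+0) = 12
r[4] = max(3+12, 9+9, 9+3, 15+0) = 18
r[5] = max(3+18, 9+12, 9+9, 15+3, 15+0) = 21
r[6] = max(3+21, 9+18, 9+12, 15+9, 15+3, 17+0) = 27
r[7] = max(3+27, 9+21, 9+18, …, 17+3, 34+0) = 34
r[8] = max(3+34, 9+27, 9+21, …, 34+3, 33+0) = 37
r[9] = max(3+37, 9+34, 9+27, …, 33+3, 21+0) = 43
r[10] = max(3+43, 9+37, 9+34, …, 21+3, 36+0) = 46
r[11] = max(3+46, 9+43, 9+37, …, 36+3, 48+0) = 52
Maximum revenue is $52.
Now minimize piece count subject to staying optimal: for each k, pieces[k] = 1 + min over i with p[i]+r[k−i]=r[k] of pieces[k−i].
pieces[8] = 2
pieces[9] = 2
pieces[10] = 3
pieces[11] = 3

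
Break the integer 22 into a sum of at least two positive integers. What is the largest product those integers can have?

Fill prod[k] for k=2..22: at each k try every first piece i and multiply by the better of (k−i) uncut or prod[k−i].
prod[2] = 1·max(1,0) = 1·1 = 1
prod[3] = max(1·2, 2·1) = 2
prod[4] = max(1·3, 2·2, 3·1) = 4
prod[5] = max(1·4, 2·3, 3·2, 4·1) = 6
prod[6] = max(1·6, 2·4, 3·3, 4·2, 5·1) = 9
prod[7] = max(1·9, 2·6, 3·4, 4·3, 5·2, 6·1) = 12
prod[8] = max(1·12, 2·9, 3·6, …, 6·2, 7·1) = 18
prod[9] = max(1·18, 2·12, 3·9, …, 7·2, 8·1) = 27
prod[10] = max(1·27, 2·18, 3·12, …, 8·2, 9·1) = 36
prod[11] = max(1·36, 2·27, 3·18, …, 9·2, 10·1) = 54
prod[12] = max(1·54, 2·36, 3·27, …, 10·2, 11·1) = 81
prod[13] = max(1·81, 2·54, 3·36, …, 11·2, 12·1) = 108
prod[14] = max(1·108, 2·81, 3·54, …, 12·2, 13·1) = 162
prod[15] = max(1·162, 2·108, 3·81, …, 13·2, 14·1) = 243
prod[16] = max(1·243, 2·162, 3·108, …, 14·2, 15·1) = 324
prod[17] = max(1·324, 2·243, 3·162, …, 15·2, 16·1) = 486
prod[18] = max(1·486, 2·324, 3·243, …, 16·2, 17·1) = 729
prod[19] = max(1·729, 2·486, 3·324, …, 17·2, 18·1) = 972
prod[20] = max(1·972, 2·729, 3·486, …, 18·2, 19·1) = 1458
prod[21] = max(1·1458, 2·972, 3·729, …, 19·2, 20·1) = 2187
prod[22] = max(1·2187, 2·1458, 3·972, …, 20·2, 21·1) = 2916
One optimal split: 3 + 3 + 3 + 3 + 3 + 3 + 2 + 2; product 3·3·3·3·3·3·2·2 = 2916.

2916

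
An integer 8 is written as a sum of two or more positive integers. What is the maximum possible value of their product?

Let P[k] be the best product for length k (with at least one cut). For each first piece i, the rest contributes max(k−i, P[k−i]).
P[2] = 1*max(1,0) = 1*1 = 1
P[3] = 1*max(2,1) = 1*2 = 2
P[4] = 2*max(2,1) = 2*2 = 4
P[5] = 2*max(3,2) = 2*3 = 6
P[6] = 3*max(3,2) = 3*3 = 9
P[7] = 2*max(5,6) = 2*6 = 12
P[8] = 2*max(6,9) = 2*9 = 18
One optimal split: 3 + 3 + 2; product 3*3*2 = 18.

18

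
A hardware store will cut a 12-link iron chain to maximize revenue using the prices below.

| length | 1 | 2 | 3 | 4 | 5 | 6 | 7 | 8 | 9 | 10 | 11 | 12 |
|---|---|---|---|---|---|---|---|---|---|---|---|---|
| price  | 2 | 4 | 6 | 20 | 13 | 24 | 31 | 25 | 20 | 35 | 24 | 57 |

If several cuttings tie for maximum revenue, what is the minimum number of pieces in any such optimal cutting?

Consider every possible first cut. r[k] is the best of p[i]+r[k−i] over all sellable i≤k.
r[1] = 2
r[2] = max(2+2, 4+0) = 4
r[3] = max(2+4, 4+2, 6+0) = 6
r[4] = max(2+6, 4+4, 6+2, 20+0) = 20
r[5] = max(2+20, 4+6, 6+4, 20+2, 13+0) = 22
r[6] = max(2+22, 4+20, 6+6, 20+4, 13+2, 24+0) = 24
r[7] = max(2+24, 4+22, 6+20, …, 24+2, 31+0) = 31
r[8] = max(2+31, 4+24, 6+22, …, 31+2, 25+0) = 40
r[9] = max(2+40, 4+31, 6+24, …, 25+2, 20+0) = 42
r[10] = max(2+42, 4+40, 6+31, …, 20+2, 35+0) = 44
r[11] = max(2+44, 4+42, 6+40, …, 35+2, 24+0) = 51
r[12] = max(2+51, 4+44, 6+42, …, 24+2, 57+0) = 60
Maximum revenue is $60.
Now minimize piece count subject to staying optimal: for each k, pieces[k] = 1 + min over i with p[i]+r[k−i]=r[k] of pieces[k−i].
pieces[9] = 3
pieces[10] = 2
pieces[11] = 2
pieces[12] = 3

3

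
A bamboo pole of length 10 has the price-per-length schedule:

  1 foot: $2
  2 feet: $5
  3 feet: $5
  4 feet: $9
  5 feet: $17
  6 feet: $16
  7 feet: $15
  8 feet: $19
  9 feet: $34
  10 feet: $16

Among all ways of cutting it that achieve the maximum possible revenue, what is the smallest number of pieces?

Let r[k] be the best obtainable value from length k. For each k, try every first piece i and keep the best of price[i] + r[k−i].
r[1] = 2
r[2] = max(2+2, 5+0) = 5
r[3] = max(2+5, 5+2, 5+0) = 7
r[4] = max(2+7, 5+5, 5+2, 9+0) = 10
r[5] = max(2+10, 5+7, 5+5, 9+2, 17+0) = 17
r[6] = max(2+17, 5+10, 5+7, 9+5, 17+2, 16+0) = 19
r[7] = max(2+19, 5+17, 5+10, …, 16+2, 15+0) = 22
r[8] = max(2+22, 5+19, 5+17, …, 15+2, 19+0) = 24
r[9] = max(2+24, 5+22, 5+19, …, 19+2, 34+0) = 34
r[10] = max(2+34, 5+24, 5+22, …, 34+2, 16+0) = 36
Maximum revenue is $36.
Now minimize piece count subject to staying optimal: for each k, pieces[k] = 1 + min over i with p[i]+r[k−i]=r[k] of pieces[k−i].
pieces[7] = 2
pieces[8] = 3
pieces[9] = 1
pieces[10] = 2

2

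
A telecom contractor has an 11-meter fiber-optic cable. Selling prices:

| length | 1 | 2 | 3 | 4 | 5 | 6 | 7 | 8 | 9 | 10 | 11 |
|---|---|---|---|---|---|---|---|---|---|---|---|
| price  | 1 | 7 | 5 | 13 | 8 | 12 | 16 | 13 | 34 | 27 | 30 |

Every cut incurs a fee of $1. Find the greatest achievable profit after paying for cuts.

40

Let v[k] be the best obtainable value from length k. For each k, try every first piece i and keep the best of price[i] + v[k−i] minus the 1 cut fee when i<k.
v[1] = 1
v[2] = max(1+1-1, 7+0) = 7
v[3] = max(1+7-1, 7+1-1, 5+0) = 7
v[4] = max(1+7-1, 7+7-1, 5+1-1, 13+0) = 13
v[5] = max(1+13-1, 7+7-1, 5+7-1, 13+1-1, 8+0) = 13
v[6] = max(1+13-1, 7+13-1, 5+7-1, 13+7-1, 8+1-1, 12+0) = 19
v[7] = max(1+19-1, 7+13-1, 5+13-1, …, 12+1-1, 16+0) = 19
v[8] = max(1+19-1, 7+19-1, 5+13-1, …, 16+1-1, 13+0) = 25
v[9] = max(1+25-1, 7+19-1, 5+19-1, …, 13+1-1, 34+0) = 34
v[10] = max(1+34-1, 7+25-1, 5+19-1, …, 34+1-1, 27+0) = 34
v[11] = max(1+34-1, 7+34-1, 5+25-1, …, 27+1-1, 30+0) = 40
One optimal plan: pieces 9 + 2 (1 cut) → $41 − $1 = $40.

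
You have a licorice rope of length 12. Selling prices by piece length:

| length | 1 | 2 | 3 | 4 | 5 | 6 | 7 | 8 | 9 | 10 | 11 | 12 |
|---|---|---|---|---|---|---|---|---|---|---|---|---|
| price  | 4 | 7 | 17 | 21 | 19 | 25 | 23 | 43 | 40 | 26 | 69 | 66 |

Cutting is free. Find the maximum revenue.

73

Build best[k] bottom-up: best[k] = max over allowed piece i of (p[i] + best[k−i]).
best[1] = 4
best[2] = max(4+4, 7+0) = 8
best[3] = max(4+8, 7+4, 17+0) = 17
best[4] = max(4+17, 7+8, 17+4, 21+0) = 21
best[5] = max(4+21, 7+17, 17+8, 21+4, 19+0) = 25
best[6] = max(4+25, 7+21, 17+17, 21+8, 19+4, 25+0) = 34
best[7] = max(4+34, 7+25, 17+21, …, 25+4, 23+0) = 38
best[8] = max(4+38, 7+34, 17+25, …, 23+4, 43+0) = 43
best[9] = max(4+43, 7+38, 17+34, …, 43+4, 40+0) = 51
best[10] = max(4+51, 7+43, 17+38, …, 40+4, 26+0) = 55
best[11] = max(4+55, 7+51, 17+43, …, 26+4, 69+0) = 69
best[12] = max(4+69, 7+55, 17+51, …, 69+4, 66+0) = 73
One optimal cutting: 11 + 1 → ¢69 + ¢4 = ¢73.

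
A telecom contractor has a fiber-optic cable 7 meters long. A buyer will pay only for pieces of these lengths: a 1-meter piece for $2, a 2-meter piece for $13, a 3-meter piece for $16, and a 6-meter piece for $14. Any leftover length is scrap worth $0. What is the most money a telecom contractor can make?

Build best[k] bottom-up: best[k] = max over allowed piece i of (p[i] + best[k−i]).
best[1] = 2
best[2] = 13
best[3] = 16
best[4] = 26  (first piece 2, then best[2]=13)
best[5] = 29  (first piece 2, then best[3]=16)
best[6] = 39  (first piece 2, then best[4]=26)
best[7] = 42  (first piece 2, then best[5]=29)
One optimal cutting: 3 + 2 + 2 → $42.

42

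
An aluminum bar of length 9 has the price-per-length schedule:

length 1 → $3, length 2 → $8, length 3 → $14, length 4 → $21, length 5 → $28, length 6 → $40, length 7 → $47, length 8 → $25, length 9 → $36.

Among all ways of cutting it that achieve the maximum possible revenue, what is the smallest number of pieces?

Let r[k] be the best obtainable value from length k. For each k, try every first piece i and keep the best of price[i] + r[k−i].
r[1] = 3
r[2] = max(3+3, 8+0) = 8
r[3] = max(3+8, 8+3, 14+0) = 14
r[4] = max(3+14, 8+8, 14+3, 21+0) = 21
r[5] = max(3+21, 8+14, 14+8, 21+3, 28+0) = 28
r[6] = max(3+28, 8+21, 14+14, 21+8, 28+3, 40+0) = 40
r[7] = max(3+40, 8+28, 14+21, …, 40+3, 47+0) = 47
r[8] = max(3+47, 8+40, 14+28, …, 47+3, 25+0) = 50
r[9] = max(3+50, 8+47, 14+40, …, 25+3, 36+0) = 55
Maximum revenue is $55.
Now minimize piece count subject to staying optimal: for each k, pieces[k] = 1 + min over i with p[i]+r[k−i]=r[k] of pieces[k−i].
pieces[6] = 1
pieces[7] = 1
pieces[8] = 2
pieces[9] = 2

2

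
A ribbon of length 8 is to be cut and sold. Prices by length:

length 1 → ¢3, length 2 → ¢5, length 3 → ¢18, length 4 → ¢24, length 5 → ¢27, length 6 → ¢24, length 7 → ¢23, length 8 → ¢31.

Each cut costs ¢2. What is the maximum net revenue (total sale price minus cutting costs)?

Consider every possible first cut. r[k] is the best of p[i]+r[k−i] over all sellable i≤k, charging 2 whenever i<k.
r[1] = 3
r[2] = max(3+3-2, 5+0) = 5
r[3] = max(3+5-2, 5+3-2, 18+0) = 18
r[4] = max(3+18-2, 5+5-2, 18+3-2, 24+0) = 24
r[5] = max(3+24-2, 5+18-2, 18+5-2, 24+3-2, 27+0) = 27
r[6] = max(3+27-2, 5+24-2, 18+18-2, 24+5-2, 27+3-2, 24+0) = 34
r[7] = max(3+34-2, 5+27-2, 18+24-2, …, 24+3-2, 23+0) = 40
r[8] = max(3+40-2, 5+34-2, 18+27-2, …, 23+3-2, 31+0) = 46
One optimal plan: pieces 4 + 4 (1 cut) → ¢48 − ¢2 = ¢46.

46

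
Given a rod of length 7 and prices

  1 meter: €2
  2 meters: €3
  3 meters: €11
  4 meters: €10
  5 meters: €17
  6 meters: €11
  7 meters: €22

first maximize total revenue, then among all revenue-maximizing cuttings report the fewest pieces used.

Build r[k] bottom-up: r[k] = max over allowed piece i of (p[i] + r[k−i]).
r[1] = 2
r[2] = 4  (first piece 1, then r[1]=2)
r[3] = 11
r[4] = 13  (first piece 1, then r[3]=11)
r[5] = 17
r[6] = 22  (first piece 3, then r[3]=11)
r[7] = 24  (first piece 1, then r[6]=22)
Maximum revenue is €24.
Now minimize piece count subject to staying optimal: for each k, pieces[k] = 1 + min over i with p[i]+r[k−i]=r[k] of pieces[k−i].
pieces[4] = 2
pieces[5] = 1
pieces[6] = 2
pieces[7] = 3

3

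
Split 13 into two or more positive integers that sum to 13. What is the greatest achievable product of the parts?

Define P[k] = max over 1≤i<k of i · max(k−i, P[k−i]); the inner max lets the remainder stay uncut if that's better.
P[2] = 1*max(1,0) = 1*1 = 1
P[3] = 1*max(2,1) = 1*2 = 2
P[4] = 2*max(2,1) = 2*2 = 4
P[5] = 2*max(3,2) = 2*3 = 6
P[6] = 3*max(3,2) = 3*3 = 9
P[7] = 2*max(5,6) = 2*6 = 12
P[8] = 2*max(6,9) = 2*9 = 18
P[9] = 3*max(6,9) = 3*9 = 27
P[10] = 2*max(8,18) = 2*18 = 36
P[11] = 2*max(9,27) = 2*27 = 54
P[12] = 3*max(9,27) = 3*27 = 81
P[13] = 2*max(11,54) = 2*54 = 108
One optimal split: 3 + 3 + 3 + 2 + 2; product 3*3*3*2*2 = 108.

108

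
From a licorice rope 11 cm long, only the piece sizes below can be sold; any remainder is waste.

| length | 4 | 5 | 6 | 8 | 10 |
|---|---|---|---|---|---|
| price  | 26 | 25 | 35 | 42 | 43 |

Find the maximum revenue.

Let f[k] be the best obtainable value from length k. For each k, try every first piece i and keep the best of price[i] + f[k−i].
f[1] = 0
f[2] = 0
f[3] = 0
f[4] = 26
f[5] = max(26+0, 25+0) = 26
f[6] = max(26+0, 25+0, 35+0) = 35
f[7] = max(26+0, 25+0, 35+0) = 35
f[8] = max(26+26, 25+0, 35+0, 42+0) = 52
f[9] = max(26+26, 25+26, 35+0, 42+0) = 52
f[10] = max(26+35, 25+26, 35+26, 42+0, 43+0) = 61
f[11] = max(26+35, 25+35, 35+26, 42+0, 43+0) = 61
One optimal cutting: pieces 6 + 4 with 1 cm of scrap → ¢61.

61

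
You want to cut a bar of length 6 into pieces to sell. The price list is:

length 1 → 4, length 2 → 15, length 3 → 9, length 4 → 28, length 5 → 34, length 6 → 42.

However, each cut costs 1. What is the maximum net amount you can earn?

43

Let net[k] be the best obtainable value from length k. For each k, try every first piece i and keep the best of price[i] + net[k−i] minus the 1 cut fee when i<k.
net[1] = 4
net[2] = 15
net[3] = 18  (first piece 1, then net[2]=15)
net[4] = 29  (first piece 2, then net[2]=15)
net[5] = 34
net[6] = 43  (first piece 2, then net[4]=29)
One optimal plan: pieces 2 + 2 + 2 (2 cuts) → 45 − 2 = 43.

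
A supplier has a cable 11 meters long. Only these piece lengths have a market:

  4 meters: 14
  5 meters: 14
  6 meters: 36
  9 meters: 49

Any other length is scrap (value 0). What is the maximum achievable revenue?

Let best[k] be the best obtainable value from length k. For each k, try every first piece i and keep the best of price[i] + best[k−i].
best[1] = 0
best[2] = 0
best[3] = 0
best[4] = 14
best[5] = max(14+0, 14+0) = 14
best[6] = max(14+0, 14+0, 36+0) = 36
best[7] = max(14+0, 14+0, 36+0) = 36
best[8] = max(14+14, 14+0, 36+0) = 36
best[9] = max(14+14, 14+14, 36+0, 49+0) = 49
best[10] = max(14+36, 14+14, 36+14, 49+0) = 50
best[11] = max(14+36, 14+36, 36+14, 49+0) = 50
One optimal cutting: pieces 6 + 4 with 1 meter of scrap → 50.

50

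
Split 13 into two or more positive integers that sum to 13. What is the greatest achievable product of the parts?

108

Let m[k] be the best product for length k (with at least one cut). For each first piece i, the rest contributes max(k−i, m[k−i]).
Small cases: m[2]=1, m[3]=2, m[4]=4, m[5]=6, m[6]=9, m[7]=12, m[8]=18.
m[9] = max(1×18, 2×12, 3×9, …, 7×2, 8×1) = 27
m[10] = max(1×27, 2×18, 3×12, …, 8×2, 9×1) = 36
m[11] = max(1×36, 2×27, 3×18, …, 9×2, 10×1) = 54
m[12] = max(1×54, 2×36, 3×27, …, 10×2, 11×1) = 81
m[13] = max(1×81, 2×54, 3×36, …, 11×2, 12×1) = 108
One optimal split: 3 + 3 + 3 + 2 + 2; product 3×3×3×2×2 = 108.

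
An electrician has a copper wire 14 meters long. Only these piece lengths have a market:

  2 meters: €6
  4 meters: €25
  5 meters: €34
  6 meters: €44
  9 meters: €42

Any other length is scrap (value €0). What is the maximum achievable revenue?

94

Let f[k] be the best obtainable value from length k. For each k, try every first piece i and keep the best of price[i] + f[k−i].
f[1] = 0
f[2] = 6
f[3] = 6
f[4] = 25
f[5] = 34
f[6] = 44
f[7] = 44
f[8] = 50  (first piece 2, then f[6]=44)
f[9] = 59  (first piece 4, then f[5]=34)
f[10] = 69  (first piece 4, then f[6]=44)
f[11] = 78  (first piece 5, then f[6]=44)
f[12] = 88  (first piece 6, then f[6]=44)
f[13] = 88
f[14] = 94  (first piece 2, then f[12]=88)
One optimal cutting: 6 + 6 + 2 → €94.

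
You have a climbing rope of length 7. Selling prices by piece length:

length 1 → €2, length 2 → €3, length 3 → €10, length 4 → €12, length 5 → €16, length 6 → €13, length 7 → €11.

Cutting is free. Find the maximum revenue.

Consider every possible first cut. best[k] is the best of p[i]+best[k−i] over all sellable i≤k.
best[1] = 2
best[2] = 4  (first piece 1, then best[1]=2)
best[3] = 10
best[4] = 12  (first piece 1, then best[3]=10)
best[5] = 16
best[6] = 20  (first piece 3, then best[3]=10)
best[7] = 22  (first piece 1, then best[6]=20)
One optimal cutting: 3 + 3 + 1 → €10 + €10 + €2 = €22.

22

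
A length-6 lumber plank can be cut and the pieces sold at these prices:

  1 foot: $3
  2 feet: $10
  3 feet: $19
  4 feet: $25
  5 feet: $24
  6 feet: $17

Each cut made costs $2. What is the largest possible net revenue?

Build r[k] bottom-up: r[k] = max over allowed piece i of (p[i] + r[k−i]) − 2 per cut.
r[1] = 3
r[2] = 10
r[3] = 19
r[4] = 25
r[5] = 27  (first piece 2, then r[3]=19)
r[6] = 36  (first piece 3, then r[3]=19)
One optimal plan: pieces 3 + 3 (1 cut) → $38 − $2 = $36.

36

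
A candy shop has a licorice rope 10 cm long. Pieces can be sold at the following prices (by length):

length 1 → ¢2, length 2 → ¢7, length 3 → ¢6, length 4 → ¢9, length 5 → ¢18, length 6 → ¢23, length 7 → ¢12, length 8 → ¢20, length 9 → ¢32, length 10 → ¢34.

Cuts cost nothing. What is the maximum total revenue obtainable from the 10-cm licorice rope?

37

Consider every possible first cut. v[k] is the best of p[i]+v[k−i] over all sellable i≤k.
v[1] = 2
v[2] = 7
v[3] = 9  (first piece 1, then v[2]=7)
v[4] = 14  (first piece 2, then v[2]=7)
v[5] = 18
v[6] = 23
v[7] = 25  (first piece 1, then v[6]=23)
v[8] = 30  (first piece 2, then v[6]=23)
v[9] = 32  (first piece 1, then v[8]=30)
v[10] = 37  (first piece 2, then v[8]=30)
One optimal cutting: 6 + 2 + 2 → ¢23 + ¢7 + ¢7 = ¢37.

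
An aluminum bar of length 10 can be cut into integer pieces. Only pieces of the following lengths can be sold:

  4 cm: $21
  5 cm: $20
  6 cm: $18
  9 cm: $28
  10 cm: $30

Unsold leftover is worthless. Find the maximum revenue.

Consider every possible first cut. best[k] is the best of p[i]+best[k−i] over all sellable i≤k.
best[1] = 0
best[2] = 0
best[3] = 0
best[4] = 21
best[5] = 21
best[6] = 21
best[7] = 21
best[8] = 42  (first piece 4, then best[4]=21)
best[9] = 42
best[10] = 42
One optimal cutting: pieces 4 + 4 with 2 cm of scrap → $42.

42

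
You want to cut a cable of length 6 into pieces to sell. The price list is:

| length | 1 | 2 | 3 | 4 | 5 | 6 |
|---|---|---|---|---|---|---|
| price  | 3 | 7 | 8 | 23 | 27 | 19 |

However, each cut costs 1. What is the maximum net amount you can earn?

Let r[k] be the best obtainable value from length k. For each k, try every first piece i and keep the best of price[i] + r[k−i] minus the 1 cut fee when i<k.
r[1] = 3
r[2] = max(3+3-1, 7+0) = 7
r[3] = max(3+7-1, 7+3-1, 8+0) = 9
r[4] = max(3+9-1, 7+7-1, 8+3-1, 23+0) = 23
r[5] = max(3+23-1, 7+9-1, 8+7-1, 23+3-1, 27+0) = 27
r[6] = max(3+27-1, 7+23-1, 8+9-1, 23+7-1, 27+3-1, 19+0) = 29
One optimal plan: pieces 5 + 1 (1 cut) → 30 − 1 = 29.

29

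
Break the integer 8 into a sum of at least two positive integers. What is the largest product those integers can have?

18

Let P[k] be the best product for length k (with at least one cut). For each first piece i, the rest contributes max(k−i, P[k−i]).
P[2] = 1×max(1,0) = 1×1 = 1
P[3] = 1×max(2,1) = 1×2 = 2
P[4] = 2×max(2,1) = 2×2 = 4
P[5] = 2×max(3,2) = 2×3 = 6
P[6] = 3×max(3,2) = 3×3 = 9
P[7] = 2×max(5,6) = 2×6 = 12
P[8] = 2×max(6,9) = 2×9 = 18
One optimal split: 3 + 3 + 2; product 3×3×2 = 18.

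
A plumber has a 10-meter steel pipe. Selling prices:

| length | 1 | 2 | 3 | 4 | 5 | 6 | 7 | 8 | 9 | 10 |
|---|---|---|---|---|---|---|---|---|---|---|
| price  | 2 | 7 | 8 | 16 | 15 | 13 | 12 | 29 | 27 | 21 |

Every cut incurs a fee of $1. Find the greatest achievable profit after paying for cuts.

Let net[k] be the best obtainable value from length k. For each k, try every first piece i and keep the best of price[i] + net[k−i] minus the 1 cut fee when i<k.
net[1] = 2
net[2] = max(2+2-1, 7+0) = 7
net[3] = max(2+7-1, 7+2-1, 8+0) = 8
net[4] = max(2+8-1, 7+7-1, 8+2-1, 16+0) = 16
net[5] = max(2+16-1, 7+8-1, 8+7-1, 16+2-1, 15+0) = 17
net[6] = max(2+17-1, 7+16-1, 8+8-1, 16+7-1, 15+2-1, 13+0) = 22
net[7] = max(2+22-1, 7+17-1, 8+16-1, …, 13+2-1, 12+0) = 23
net[8] = max(2+23-1, 7+22-1, 8+17-1, …, 12+2-1, 29+0) = 31
net[9] = max(2+31-1, 7+23-1, 8+22-1, …, 29+2-1, 27+0) = 32
net[10] = max(2+32-1, 7+31-1, 8+23-1, …, 27+2-1, 21+0) = 37
One optimal plan: pieces 4 + 4 + 2 (2 cuts) → $39 − $2 = $37.

37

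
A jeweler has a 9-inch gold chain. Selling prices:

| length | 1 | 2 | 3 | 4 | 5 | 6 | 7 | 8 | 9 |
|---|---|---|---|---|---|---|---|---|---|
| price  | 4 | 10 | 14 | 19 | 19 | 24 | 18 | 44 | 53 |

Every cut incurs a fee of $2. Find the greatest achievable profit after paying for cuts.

Consider every possible first cut. r[k] is the best of p[i]+r[k−i] over all sellable i≤k, charging 2 whenever i<k.
r[1] = 4
r[2] = max(4+4-2, 10+0) = 10
r[3] = max(4+10-2, 10+4-2, 14+0) = 14
r[4] = max(4+14-2, 10+10-2, 14+4-2, 19+0) = 19
r[5] = max(4+19-2, 10+14-2, 14+10-2, 19+4-2, 19+0) = 22
r[6] = max(4+22-2, 10+19-2, 14+14-2, 19+10-2, 19+4-2, 24+0) = 27
r[7] = max(4+27-2, 10+22-2, 14+19-2, …, 24+4-2, 18+0) = 31
r[8] = max(4+31-2, 10+27-2, 14+22-2, …, 18+4-2, 44+0) = 44
r[9] = max(4+44-2, 10+31-2, 14+27-2, …, 44+4-2, 53+0) = 53
Best is to make no cuts and sell whole for $53.

53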